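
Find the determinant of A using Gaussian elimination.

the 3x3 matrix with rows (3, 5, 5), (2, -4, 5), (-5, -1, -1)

det(A) = -198

Forward elimination:
R2 <- R2 - (2/3)*R1:  [     0  -22/3    5/3 ]
R3 <- R3 - (-5/3)*R1:  [    0  22/3  22/3 ]
R3 <- R3 - (-1)*R2:  [ 0  0  9 ]
Upper-triangular form:
[ 3      5    5 ]
[ 0  -22/3  5/3 ]
[ 0      0    9 ]
det(A) = (-1)^0 * (3) * (-22/3) * (9) = -198  (0 row swaps -> sign +1)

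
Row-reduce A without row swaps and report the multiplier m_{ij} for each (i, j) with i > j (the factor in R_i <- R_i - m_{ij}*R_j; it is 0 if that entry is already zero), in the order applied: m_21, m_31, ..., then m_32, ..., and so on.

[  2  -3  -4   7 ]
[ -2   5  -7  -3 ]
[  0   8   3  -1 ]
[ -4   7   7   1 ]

multipliers: -1, 0, -2, 4, 1/2, 9/94

Forward elimination:
R2 <- R2 - (-1)*R1:  [   0    2  -11    4 ]
R3: entry in column 1 is already 0 -> m_{31} = 0 (no row operation needed)
R4 <- R4 - (-2)*R1:  [  0   1  -1  15 ]
R3 <- R3 - (4)*R2:  [   0    0   47  -17 ]
R4 <- R4 - (1/2)*R2:  [   0    0  9/2   13 ]
R4 <- R4 - (9/94)*R3:  [       0        0        0  1375/94 ]
Multipliers (in order of application): m_{21} = -1, m_{31} = 0, m_{41} = -2, m_{32} = 4, m_{42} = 1/2, m_{43} = 9/94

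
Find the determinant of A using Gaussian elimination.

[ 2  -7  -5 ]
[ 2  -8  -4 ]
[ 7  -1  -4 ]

Forward elimination:
R2 <- R2 - (1)*R1:  [  0  -1   1 ]
R3 <- R3 - (7/2)*R1:  [    0  47/2  27/2 ]
R3 <- R3 - (-47/2)*R2:  [  0   0  37 ]
Upper-triangular form:
[ 2  -7  -5 ]
[ 0  -1   1 ]
[ 0   0  37 ]
det(A) = (-1)^0 * (2) * (-1) * (37) = -74  (0 row swaps -> sign +1)

det(A) = -74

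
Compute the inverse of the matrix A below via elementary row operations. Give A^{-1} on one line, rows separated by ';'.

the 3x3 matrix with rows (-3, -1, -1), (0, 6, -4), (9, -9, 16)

inverse = [-2/3 -5/18 -1/9; 2/5 13/30 2/15; 3/5 2/5 1/5]

Gauss-Jordan on [A | I]:
R1 <- (1/-3)*R1:  [    1   1/3   1/3  |  -1/3     0     0 ]
R3 <- R3 - (9)*R1:  [   0  -12   13  |    3    0    1 ]
R2 <- (1/6)*R2:  [    0     1  -2/3  |     0   1/6     0 ]
R1 <- R1 - (1/3)*R2:  [     1      0    5/9  |   -1/3  -1/18      0 ]
R3 <- R3 - (-12)*R2:  [ 0  0  5  |  3  2  1 ]
R3 <- (1/5)*R3:  [   0    0    1  |  3/5  2/5  1/5 ]
R1 <- R1 - (5/9)*R3:  [     1      0      0  |   -2/3  -5/18   -1/9 ]
R2 <- R2 - (-2/3)*R3:  [     0      1      0  |    2/5  13/30   2/15 ]
Right block of [I | A^{-1}] is the inverse:
[ -2/3  -5/18  -1/9 ]
[  2/5  13/30  2/15 ]
[  3/5    2/5   1/5 ]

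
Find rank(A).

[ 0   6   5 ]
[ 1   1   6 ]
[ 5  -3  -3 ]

Row reduction:
R1 <-> R2   (pivot in column 1 was zero)
[ 1   1   6 ]
[ 0   6   5 ]
[ 5  -3  -3 ]
R3 <- R3 - (5)*R1:  [   0   -8  -33 ]
R3 <- R3 - (-4/3)*R2:  [     0      0  -79/3 ]
Row echelon form:
[ 1  1      6 ]
[ 0  6      5 ]
[ 0  0  -79/3 ]
Nonzero rows / pivot columns: 3

rank(A) = 3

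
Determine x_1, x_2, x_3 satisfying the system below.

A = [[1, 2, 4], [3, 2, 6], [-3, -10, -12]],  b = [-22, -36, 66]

Forward elimination on [A|b]:
R2 <- R2 - (3)*R1:  [  0  -4  -6  30 ]
R3 <- R3 - (-3)*R1:  [  0  -4   0   0 ]
R3 <- R3 - (1)*R2:  [   0    0    6  -30 ]
Row echelon form:
[ 1   2   4  |  -22 ]
[ 0  -4  -6  |   30 ]
[ 0   0   6  |  -30 ]
Back-substitution:
x_3 = (-30) / 6 = -5
x_2 = (30 - (-6)*(-5)) / -4 = 0
x_1 = (-22 - (2)*(0) - (4)*(-5)) / 1 = -2

(-2, 0, -5)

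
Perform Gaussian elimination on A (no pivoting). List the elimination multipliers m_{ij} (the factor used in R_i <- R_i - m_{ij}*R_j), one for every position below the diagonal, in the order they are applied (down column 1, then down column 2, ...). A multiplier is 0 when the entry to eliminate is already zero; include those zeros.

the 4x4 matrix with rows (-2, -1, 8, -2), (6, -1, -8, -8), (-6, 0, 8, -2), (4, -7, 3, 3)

multipliers: -3, 3, -2, -3/4, 9/4, 17/4

Forward elimination:
R2 <- R2 - (-3)*R1:  [   0   -4   16  -14 ]
R3 <- R3 - (3)*R1:  [   0    3  -16    4 ]
R4 <- R4 - (-2)*R1:  [  0  -9  19  -1 ]
R3 <- R3 - (-3/4)*R2:  [     0      0     -4  -13/2 ]
R4 <- R4 - (9/4)*R2:  [    0     0   -17  61/2 ]
R4 <- R4 - (17/4)*R3:  [     0      0      0  465/8 ]
Multipliers (in order of application): m_{21} = -3, m_{31} = 3, m_{41} = -2, m_{32} = -3/4, m_{42} = 9/4, m_{43} = 17/4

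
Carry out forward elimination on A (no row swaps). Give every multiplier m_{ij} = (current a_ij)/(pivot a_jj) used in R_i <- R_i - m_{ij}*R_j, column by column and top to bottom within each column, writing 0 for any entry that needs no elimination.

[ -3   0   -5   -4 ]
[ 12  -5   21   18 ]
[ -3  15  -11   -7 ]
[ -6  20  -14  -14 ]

multipliers: -4, 1, 2, -3, -4, 0

Forward elimination:
R2 <- R2 - (-4)*R1:  [  0  -5   1   2 ]
R3 <- R3 - (1)*R1:  [  0  15  -6  -3 ]
R4 <- R4 - (2)*R1:  [  0  20  -4  -6 ]
R3 <- R3 - (-3)*R2:  [  0   0  -3   3 ]
R4 <- R4 - (-4)*R2:  [ 0  0  0  2 ]
R4: entry in column 3 is already 0 -> m_{43} = 0 (no row operation needed)
Multipliers (in order of application): m_{21} = -4, m_{31} = 1, m_{41} = 2, m_{32} = -3, m_{42} = -4, m_{43} = 0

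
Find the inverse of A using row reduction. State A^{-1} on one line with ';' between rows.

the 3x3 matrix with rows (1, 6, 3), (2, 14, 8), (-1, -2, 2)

Gauss-Jordan on [A | I]:
R2 <- R2 - (2)*R1:  [  0   2   2  |  -2   1   0 ]
R3 <- R3 - (-1)*R1:  [ 0  4  5  |  1  0  1 ]
R2 <- (1/2)*R2:  [   0    1    1  |   -1  1/2    0 ]
R1 <- R1 - (6)*R2:  [  1   0  -3  |   7  -3   0 ]
R3 <- R3 - (4)*R2:  [  0   0   1  |   5  -2   1 ]
R1 <- R1 - (-3)*R3:  [  1   0   0  |  22  -9   3 ]
R2 <- R2 - (1)*R3:  [   0    1    0  |   -6  5/2   -1 ]
Right block of [I | A^{-1}] is the inverse:
[ 22   -9   3 ]
[ -6  5/2  -1 ]
[  5   -2   1 ]

inverse = [22 -9 3; -6 5/2 -1; 5 -2 1]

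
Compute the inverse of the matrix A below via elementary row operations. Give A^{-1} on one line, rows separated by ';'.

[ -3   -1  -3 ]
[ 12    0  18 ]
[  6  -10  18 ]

inverse = [-5/2 -2/3 1/4; 3/2 1/2 -1/4; 5/3 1/2 -1/6]

Gauss-Jordan on [A | I]:
R1 <- (1/-3)*R1:  [    1   1/3     1  |  -1/3     0     0 ]
R2 <- R2 - (12)*R1:  [  0  -4   6  |   4   1   0 ]
R3 <- R3 - (6)*R1:  [   0  -12   12  |    2    0    1 ]
R2 <- (1/-4)*R2:  [    0     1  -3/2  |    -1  -1/4     0 ]
R1 <- R1 - (1/3)*R2:  [    1     0   3/2  |     0  1/12     0 ]
R3 <- R3 - (-12)*R2:  [   0    0   -6  |  -10   -3    1 ]
R3 <- (1/-6)*R3:  [    0     0     1  |   5/3   1/2  -1/6 ]
R1 <- R1 - (3/2)*R3:  [    1     0     0  |  -5/2  -2/3   1/4 ]
R2 <- R2 - (-3/2)*R3:  [    0     1     0  |   3/2   1/2  -1/4 ]
Right block of [I | A^{-1}] is the inverse:
[ -5/2  -2/3   1/4 ]
[  3/2   1/2  -1/4 ]
[  5/3   1/2  -1/6 ]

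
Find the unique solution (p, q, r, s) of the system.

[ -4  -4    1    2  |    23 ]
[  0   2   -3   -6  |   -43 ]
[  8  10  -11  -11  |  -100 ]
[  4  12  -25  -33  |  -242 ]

Forward elimination on [A|b]:
R3 <- R3 - (-2)*R1:  [   0    2   -9   -7  -54 ]
R4 <- R4 - (-1)*R1:  [    0     8   -24   -31  -219 ]
R3 <- R3 - (1)*R2:  [   0    0   -6   -1  -11 ]
R4 <- R4 - (4)*R2:  [   0    0  -12   -7  -47 ]
R4 <- R4 - (2)*R3:  [   0    0    0   -5  -25 ]
Row echelon form:
[ -4  -4   1   2  |   23 ]
[  0   2  -3  -6  |  -43 ]
[  0   0  -6  -1  |  -11 ]
[  0   0   0  -5  |  -25 ]
Back-substitution:
s = (-25) / -5 = 5
r = (-11 - (-1)*(5)) / -6 = 1
q = (-43 - (-3)*(1) - (-6)*(5)) / 2 = -5
p = (23 - (-4)*(-5) - (1)*(1) - (2)*(5)) / -4 = 2

(2, -5, 1, 5)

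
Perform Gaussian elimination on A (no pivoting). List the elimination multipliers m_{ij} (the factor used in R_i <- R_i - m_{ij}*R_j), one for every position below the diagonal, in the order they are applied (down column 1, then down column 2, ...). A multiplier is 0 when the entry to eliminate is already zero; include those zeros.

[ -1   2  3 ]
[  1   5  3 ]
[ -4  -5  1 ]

multipliers: -1, 4, -13/7

Forward elimination:
R2 <- R2 - (-1)*R1:  [ 0  7  6 ]
R3 <- R3 - (4)*R1:  [   0  -13  -11 ]
R3 <- R3 - (-13/7)*R2:  [   0    0  1/7 ]
Multipliers (in order of application): m_{21} = -1, m_{31} = 4, m_{32} = -13/7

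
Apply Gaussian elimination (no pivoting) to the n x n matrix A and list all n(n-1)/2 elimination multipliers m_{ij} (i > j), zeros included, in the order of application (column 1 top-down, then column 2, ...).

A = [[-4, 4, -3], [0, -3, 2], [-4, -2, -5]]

multipliers: 0, 1, 2

Forward elimination:
R2: entry in column 1 is already 0 -> m_{21} = 0 (no row operation needed)
R3 <- R3 - (1)*R1:  [  0  -6  -2 ]
R3 <- R3 - (2)*R2:  [  0   0  -6 ]
Multipliers (in order of application): m_{21} = 0, m_{31} = 1, m_{32} = 2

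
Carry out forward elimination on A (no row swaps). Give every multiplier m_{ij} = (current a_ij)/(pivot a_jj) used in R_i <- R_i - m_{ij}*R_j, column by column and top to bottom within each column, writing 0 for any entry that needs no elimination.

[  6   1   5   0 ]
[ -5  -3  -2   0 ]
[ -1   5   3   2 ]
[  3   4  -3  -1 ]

multipliers: -5/6, -1/6, 1/2, -31/13, -21/13, -2/9

Forward elimination:
R2 <- R2 - (-5/6)*R1:  [     0  -13/6   13/6      0 ]
R3 <- R3 - (-1/6)*R1:  [    0  31/6  23/6     2 ]
R4 <- R4 - (1/2)*R1:  [     0    7/2  -11/2     -1 ]
R3 <- R3 - (-31/13)*R2:  [ 0  0  9  2 ]
R4 <- R4 - (-21/13)*R2:  [  0   0  -2  -1 ]
R4 <- R4 - (-2/9)*R3:  [    0     0     0  -5/9 ]
Multipliers (in order of application): m_{21} = -5/6, m_{31} = -1/6, m_{41} = 1/2, m_{32} = -31/13, m_{42} = -21/13, m_{43} = -2/9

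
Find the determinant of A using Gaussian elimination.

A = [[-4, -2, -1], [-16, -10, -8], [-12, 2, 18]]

det(A) = 40

Forward elimination:
R2 <- R2 - (4)*R1:  [  0  -2  -4 ]
R3 <- R3 - (3)*R1:  [  0   8  21 ]
R3 <- R3 - (-4)*R2:  [ 0  0  5 ]
Upper-triangular form:
[ -4  -2  -1 ]
[  0  -2  -4 ]
[  0   0   5 ]
det(A) = (-1)^0 * (-4) * (-2) * (5) = 40  (0 row swaps -> sign +1)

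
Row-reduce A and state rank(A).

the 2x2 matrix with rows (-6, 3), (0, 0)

rank(A) = 1

Row reduction:
Row echelon form:
[ -6  3 ]
[  0  0 ]
Nonzero rows / pivot columns: 1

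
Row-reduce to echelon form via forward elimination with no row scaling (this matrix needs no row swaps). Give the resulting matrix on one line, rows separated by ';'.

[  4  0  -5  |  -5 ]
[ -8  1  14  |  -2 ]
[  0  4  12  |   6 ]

Forward elimination:
R2 <- R2 - (-2)*R1:  [   0    1    4  -12 ]
R3 <- R3 - (4)*R2:  [  0   0  -4  54 ]
Row echelon form:
[ 4  0  -5  |   -5 ]
[ 0  1   4  |  -12 ]
[ 0  0  -4  |   54 ]

REF = [4 0 -5 -5; 0 1 4 -12; 0 0 -4 54]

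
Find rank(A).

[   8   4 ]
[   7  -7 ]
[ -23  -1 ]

rank(A) = 2

Row reduction:
R2 <- R2 - (7/8)*R1:  [     0  -21/2 ]
R3 <- R3 - (-23/8)*R1:  [    0  21/2 ]
R3 <- R3 - (-1)*R2:  [ 0  0 ]
Row echelon form:
[ 8      4 ]
[ 0  -21/2 ]
[ 0      0 ]
Nonzero rows / pivot columns: 2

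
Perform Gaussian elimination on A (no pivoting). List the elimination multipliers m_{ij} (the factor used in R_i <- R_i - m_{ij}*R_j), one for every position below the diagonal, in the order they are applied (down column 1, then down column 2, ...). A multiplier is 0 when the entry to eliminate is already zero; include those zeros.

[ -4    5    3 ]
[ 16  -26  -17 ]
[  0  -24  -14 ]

multipliers: -4, 0, 4

Forward elimination:
R2 <- R2 - (-4)*R1:  [  0  -6  -5 ]
R3: entry in column 1 is already 0 -> m_{31} = 0 (no row operation needed)
R3 <- R3 - (4)*R2:  [ 0  0  6 ]
Multipliers (in order of application): m_{21} = -4, m_{31} = 0, m_{32} = 4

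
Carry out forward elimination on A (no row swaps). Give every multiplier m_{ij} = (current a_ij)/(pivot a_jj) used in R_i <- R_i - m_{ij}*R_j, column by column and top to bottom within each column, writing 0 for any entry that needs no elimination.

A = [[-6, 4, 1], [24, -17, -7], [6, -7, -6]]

multipliers: -4, -1, 3

Forward elimination:
R2 <- R2 - (-4)*R1:  [  0  -1  -3 ]
R3 <- R3 - (-1)*R1:  [  0  -3  -5 ]
R3 <- R3 - (3)*R2:  [ 0  0  4 ]
Multipliers (in order of application): m_{21} = -4, m_{31} = -1, m_{32} = 3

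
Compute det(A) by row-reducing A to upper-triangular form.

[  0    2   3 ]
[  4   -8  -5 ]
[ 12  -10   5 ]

Forward elimination:
R1 <-> R2   (pivot in column 1 was zero)
[  4   -8  -5 ]
[  0    2   3 ]
[ 12  -10   5 ]
R3 <- R3 - (3)*R1:  [  0  14  20 ]
R3 <- R3 - (7)*R2:  [  0   0  -1 ]
Upper-triangular form:
[ 4  -8  -5 ]
[ 0   2   3 ]
[ 0   0  -1 ]
det(A) = (-1)^1 * (4) * (2) * (-1) = 8  (1 row swap -> sign -1)

det(A) = 8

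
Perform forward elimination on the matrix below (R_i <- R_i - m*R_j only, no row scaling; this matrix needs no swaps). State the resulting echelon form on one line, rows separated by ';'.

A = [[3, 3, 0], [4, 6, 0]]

Forward elimination:
R2 <- R2 - (4/3)*R1:  [ 0  2  0 ]
Row echelon form:
[ 3  3  0 ]
[ 0  2  0 ]

REF = [3 3 0; 0 2 0]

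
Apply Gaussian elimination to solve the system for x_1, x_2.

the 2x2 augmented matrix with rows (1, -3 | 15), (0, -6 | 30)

(0, -5)

Forward elimination on [A|b]:
Row echelon form:
[ 1  -3  |  15 ]
[ 0  -6  |  30 ]
Back-substitution:
x_2 = (30) / -6 = -5
x_1 = (15 - (-3)*(-5)) / 1 = 0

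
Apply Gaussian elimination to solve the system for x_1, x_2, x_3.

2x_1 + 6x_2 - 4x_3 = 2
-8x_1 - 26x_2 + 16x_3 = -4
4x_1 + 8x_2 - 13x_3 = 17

Forward elimination on [A|b]:
R2 <- R2 - (-4)*R1:  [  0  -2   0   4 ]
R3 <- R3 - (2)*R1:  [  0  -4  -5  13 ]
R3 <- R3 - (2)*R2:  [  0   0  -5   5 ]
Row echelon form:
[ 2   6  -4  |  2 ]
[ 0  -2   0  |  4 ]
[ 0   0  -5  |  5 ]
Back-substitution:
x_3 = (5) / -5 = -1
x_2 = (4) / -2 = -2
x_1 = (2 - (6)*(-2) - (-4)*(-1)) / 2 = 5

(5, -2, -1)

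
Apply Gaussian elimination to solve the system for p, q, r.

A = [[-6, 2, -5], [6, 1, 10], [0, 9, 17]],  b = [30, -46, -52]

(-4, -2, -2)

Forward elimination on [A|b]:
R2 <- R2 - (-1)*R1:  [   0    3    5  -16 ]
R3 <- R3 - (3)*R2:  [  0   0   2  -4 ]
Row echelon form:
[ -6  2  -5  |   30 ]
[  0  3   5  |  -16 ]
[  0  0   2  |   -4 ]
Back-substitution:
r = (-4) / 2 = -2
q = (-16 - (5)*(-2)) / 3 = -2
p = (30 - (2)*(-2) - (-5)*(-2)) / -6 = -4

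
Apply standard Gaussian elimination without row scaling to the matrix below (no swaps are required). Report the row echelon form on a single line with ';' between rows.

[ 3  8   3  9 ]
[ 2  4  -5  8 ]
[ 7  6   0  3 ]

Forward elimination:
R2 <- R2 - (2/3)*R1:  [    0  -4/3    -7     2 ]
R3 <- R3 - (7/3)*R1:  [     0  -38/3     -7    -18 ]
R3 <- R3 - (19/2)*R2:  [     0      0  119/2    -37 ]
Row echelon form:
[ 3     8      3    9 ]
[ 0  -4/3     -7    2 ]
[ 0     0  119/2  -37 ]

REF = [3 8 3 9; 0 -4/3 -7 2; 0 0 119/2 -37]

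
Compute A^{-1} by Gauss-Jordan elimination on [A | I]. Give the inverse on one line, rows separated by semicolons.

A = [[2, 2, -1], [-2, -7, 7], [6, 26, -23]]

Gauss-Jordan on [A | I]:
R1 <- (1/2)*R1:  [    1     1  -1/2  |   1/2     0     0 ]
R2 <- R2 - (-2)*R1:  [  0  -5   6  |   1   1   0 ]
R3 <- R3 - (6)*R1:  [   0   20  -20  |   -3    0    1 ]
R2 <- (1/-5)*R2:  [    0     1  -6/5  |  -1/5  -1/5     0 ]
R1 <- R1 - (1)*R2:  [    1     0  7/10  |  7/10   1/5     0 ]
R3 <- R3 - (20)*R2:  [ 0  0  4  |  1  4  1 ]
R3 <- (1/4)*R3:  [   0    0    1  |  1/4    1  1/4 ]
R1 <- R1 - (7/10)*R3:  [     1      0      0  |  21/40   -1/2  -7/40 ]
R2 <- R2 - (-6/5)*R3:  [    0     1     0  |  1/10     1  3/10 ]
Right block of [I | A^{-1}] is the inverse:
[ 21/40  -1/2  -7/40 ]
[  1/10     1   3/10 ]
[   1/4     1    1/4 ]

inverse = [21/40 -1/2 -7/40; 1/10 1 3/10; 1/4 1 1/4]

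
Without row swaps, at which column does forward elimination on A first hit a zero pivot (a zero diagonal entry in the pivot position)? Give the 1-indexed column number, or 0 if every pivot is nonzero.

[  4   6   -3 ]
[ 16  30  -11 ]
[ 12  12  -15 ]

first zero-pivot column = 0

Naive forward elimination:
R2 <- R2 - (4)*R1:  [ 0  6  1 ]
R3 <- R3 - (3)*R1:  [  0  -6  -6 ]
R3 <- R3 - (-1)*R2:  [  0   0  -5 ]
All pivots nonzero; naive elimination completes without hitting a zero pivot.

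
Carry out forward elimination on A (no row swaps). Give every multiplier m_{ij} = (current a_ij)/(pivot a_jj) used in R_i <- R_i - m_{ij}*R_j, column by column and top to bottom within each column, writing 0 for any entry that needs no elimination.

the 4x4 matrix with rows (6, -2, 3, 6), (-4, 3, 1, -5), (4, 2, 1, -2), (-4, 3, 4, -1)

multipliers: -2/3, 2/3, -2/3, 2, 1, -3/7

Forward elimination:
R2 <- R2 - (-2/3)*R1:  [   0  5/3    3   -1 ]
R3 <- R3 - (2/3)*R1:  [    0  10/3    -1    -6 ]
R4 <- R4 - (-2/3)*R1:  [   0  5/3    6    3 ]
R3 <- R3 - (2)*R2:  [  0   0  -7  -4 ]
R4 <- R4 - (1)*R2:  [ 0  0  3  4 ]
R4 <- R4 - (-3/7)*R3:  [    0     0     0  16/7 ]
Multipliers (in order of application): m_{21} = -2/3, m_{31} = 2/3, m_{41} = -2/3, m_{32} = 2, m_{42} = 1, m_{43} = -3/7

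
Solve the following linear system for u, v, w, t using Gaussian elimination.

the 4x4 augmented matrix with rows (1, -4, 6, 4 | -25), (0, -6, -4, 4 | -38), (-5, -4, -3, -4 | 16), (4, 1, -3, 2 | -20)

Forward elimination on [A|b]:
R3 <- R3 - (-5)*R1:  [    0   -24    27    16  -109 ]
R4 <- R4 - (4)*R1:  [   0   17  -27  -14   80 ]
R3 <- R3 - (4)*R2:  [  0   0  43   0  43 ]
R4 <- R4 - (-17/6)*R2:  [      0       0  -115/3    -8/3   -83/3 ]
R4 <- R4 - (-115/129)*R3:  [    0     0     0  -8/3  32/3 ]
Row echelon form:
[ 1  -4   6     4  |   -25 ]
[ 0  -6  -4     4  |   -38 ]
[ 0   0  43     0  |    43 ]
[ 0   0   0  -8/3  |  32/3 ]
Back-substitution:
t = (32/3) / (-8/3) = -4
w = (43) / 43 = 1
v = (-38 - (-4)*(1) - (4)*(-4)) / -6 = 3
u = (-25 - (-4)*(3) - (6)*(1) - (4)*(-4)) / 1 = -3

(-3, 3, 1, -4)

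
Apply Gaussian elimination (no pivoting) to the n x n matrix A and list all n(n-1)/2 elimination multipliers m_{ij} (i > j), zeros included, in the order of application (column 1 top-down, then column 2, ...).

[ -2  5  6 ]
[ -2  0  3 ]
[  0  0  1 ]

multipliers: 1, 0, 0

Forward elimination:
R2 <- R2 - (1)*R1:  [  0  -5  -3 ]
R3: entry in column 1 is already 0 -> m_{31} = 0 (no row operation needed)
R3: entry in column 2 is already 0 -> m_{32} = 0 (no row operation needed)
Multipliers (in order of application): m_{21} = 1, m_{31} = 0, m_{32} = 0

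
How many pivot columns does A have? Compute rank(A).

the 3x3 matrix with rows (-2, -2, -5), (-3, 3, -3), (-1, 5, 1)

rank(A) = 3

Row reduction:
R2 <- R2 - (3/2)*R1:  [   0    6  9/2 ]
R3 <- R3 - (1/2)*R1:  [   0    6  7/2 ]
R3 <- R3 - (1)*R2:  [  0   0  -1 ]
Row echelon form:
[ -2  -2   -5 ]
[  0   6  9/2 ]
[  0   0   -1 ]
Nonzero rows / pivot columns: 3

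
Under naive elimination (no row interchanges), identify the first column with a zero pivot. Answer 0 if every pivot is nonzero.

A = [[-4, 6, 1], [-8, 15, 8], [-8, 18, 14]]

first zero-pivot column = 3

Naive forward elimination:
R2 <- R2 - (2)*R1:  [ 0  3  6 ]
R3 <- R3 - (2)*R1:  [  0   6  12 ]
R3 <- R3 - (2)*R2:  [ 0  0  0 ]
Matrix at this point:
[ -4  6  1 ]
[  0  3  6 ]
[  0  0  0 ]
Pivot entry (3,3) in the last row is zero and there are no rows below to swap with -> zero pivot in column 3 (A is singular).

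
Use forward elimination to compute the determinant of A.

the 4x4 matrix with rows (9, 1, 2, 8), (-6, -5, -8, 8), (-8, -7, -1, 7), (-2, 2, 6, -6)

Forward elimination:
R2 <- R2 - (-2/3)*R1:  [     0  -13/3  -20/3   40/3 ]
R3 <- R3 - (-8/9)*R1:  [     0  -55/9    7/9  127/9 ]
R4 <- R4 - (-2/9)*R1:  [     0   20/9   58/9  -38/9 ]
R3 <- R3 - (55/39)*R2:  [      0       0  397/39  -61/13 ]
R4 <- R4 - (-20/39)*R2:  [      0       0  118/39   34/13 ]
R4 <- R4 - (118/397)*R3:  [        0         0         0  1592/397 ]
Upper-triangular form:
[ 9      1       2         8 ]
[ 0  -13/3   -20/3      40/3 ]
[ 0      0  397/39    -61/13 ]
[ 0      0       0  1592/397 ]
det(A) = (-1)^0 * (9) * (-13/3) * (397/39) * (1592/397) = -1592  (0 row swaps -> sign +1)

det(A) = -1592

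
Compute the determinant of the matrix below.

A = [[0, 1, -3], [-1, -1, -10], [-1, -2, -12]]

det(A) = -5

Forward elimination:
R1 <-> R2   (pivot in column 1 was zero)
[ -1  -1  -10 ]
[  0   1   -3 ]
[ -1  -2  -12 ]
R3 <- R3 - (1)*R1:  [  0  -1  -2 ]
R3 <- R3 - (-1)*R2:  [  0   0  -5 ]
Upper-triangular form:
[ -1  -1  -10 ]
[  0   1   -3 ]
[  0   0   -5 ]
det(A) = (-1)^1 * (-1) * (1) * (-5) = -5  (1 row swap -> sign -1)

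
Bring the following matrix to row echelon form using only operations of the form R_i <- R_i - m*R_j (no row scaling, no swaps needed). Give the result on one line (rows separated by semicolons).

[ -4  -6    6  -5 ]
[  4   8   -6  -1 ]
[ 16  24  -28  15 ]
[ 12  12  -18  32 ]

REF = [-4 -6 6 -5; 0 2 0 -6; 0 0 -4 -5; 0 0 0 -1]

Forward elimination:
R2 <- R2 - (-1)*R1:  [  0   2   0  -6 ]
R3 <- R3 - (-4)*R1:  [  0   0  -4  -5 ]
R4 <- R4 - (-3)*R1:  [  0  -6   0  17 ]
R4 <- R4 - (-3)*R2:  [  0   0   0  -1 ]
Row echelon form:
[ -4  -6   6  -5 ]
[  0   2   0  -6 ]
[  0   0  -4  -5 ]
[  0   0   0  -1 ]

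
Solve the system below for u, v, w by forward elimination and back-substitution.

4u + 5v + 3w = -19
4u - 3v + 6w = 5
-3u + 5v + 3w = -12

Forward elimination on [A|b]:
R2 <- R2 - (1)*R1:  [  0  -8   3  24 ]
R3 <- R3 - (-3/4)*R1:  [      0    35/4    21/4  -105/4 ]
R3 <- R3 - (-35/32)*R2:  [      0       0  273/32       0 ]
Row echelon form:
[ 4   5       3  |  -19 ]
[ 0  -8       3  |   24 ]
[ 0   0  273/32  |    0 ]
Back-substitution:
w = (0) / (273/32) = 0
v = (24 - (3)*(0)) / -8 = -3
u = (-19 - (5)*(-3) - (3)*(0)) / 4 = -1

(-1, -3, 0)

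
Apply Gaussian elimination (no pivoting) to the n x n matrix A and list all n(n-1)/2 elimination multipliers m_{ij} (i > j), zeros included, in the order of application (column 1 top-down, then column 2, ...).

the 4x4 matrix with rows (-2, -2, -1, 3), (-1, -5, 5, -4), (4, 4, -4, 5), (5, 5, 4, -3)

multipliers: 1/2, -2, -5/2, 0, 0, -1/4

Forward elimination:
R2 <- R2 - (1/2)*R1:  [     0     -4   11/2  -11/2 ]
R3 <- R3 - (-2)*R1:  [  0   0  -6  11 ]
R4 <- R4 - (-5/2)*R1:  [   0    0  3/2  9/2 ]
R3: entry in column 2 is already 0 -> m_{32} = 0 (no row operation needed)
R4: entry in column 2 is already 0 -> m_{42} = 0 (no row operation needed)
R4 <- R4 - (-1/4)*R3:  [    0     0     0  29/4 ]
Multipliers (in order of application): m_{21} = 1/2, m_{31} = -2, m_{41} = -5/2, m_{32} = 0, m_{42} = 0, m_{43} = -1/4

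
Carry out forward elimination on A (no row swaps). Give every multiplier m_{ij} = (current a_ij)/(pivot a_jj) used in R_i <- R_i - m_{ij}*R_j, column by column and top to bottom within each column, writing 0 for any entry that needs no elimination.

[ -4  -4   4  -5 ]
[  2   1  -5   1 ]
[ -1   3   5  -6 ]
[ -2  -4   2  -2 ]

Forward elimination:
R2 <- R2 - (-1/2)*R1:  [    0    -1    -3  -3/2 ]
R3 <- R3 - (1/4)*R1:  [     0      4      4  -19/4 ]
R4 <- R4 - (1/2)*R1:  [   0   -2    0  1/2 ]
R3 <- R3 - (-4)*R2:  [     0      0     -8  -43/4 ]
R4 <- R4 - (2)*R2:  [   0    0    6  7/2 ]
R4 <- R4 - (-3/4)*R3:  [      0       0       0  -73/16 ]
Multipliers (in order of application): m_{21} = -1/2, m_{31} = 1/4, m_{41} = 1/2, m_{32} = -4, m_{42} = 2, m_{43} = -3/4

multipliers: -1/2, 1/4, 1/2, -4, 2, -3/4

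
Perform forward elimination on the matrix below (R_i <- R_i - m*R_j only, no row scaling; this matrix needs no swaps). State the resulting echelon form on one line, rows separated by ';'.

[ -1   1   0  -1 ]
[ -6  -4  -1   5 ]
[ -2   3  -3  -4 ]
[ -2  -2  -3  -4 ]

Forward elimination:
R2 <- R2 - (6)*R1:  [   0  -10   -1   11 ]
R3 <- R3 - (2)*R1:  [  0   1  -3  -2 ]
R4 <- R4 - (2)*R1:  [  0  -4  -3  -2 ]
R3 <- R3 - (-1/10)*R2:  [      0       0  -31/10   -9/10 ]
R4 <- R4 - (2/5)*R2:  [     0      0  -13/5  -32/5 ]
R4 <- R4 - (26/31)*R3:  [       0        0        0  -175/31 ]
Row echelon form:
[ -1    1       0       -1 ]
[  0  -10      -1       11 ]
[  0    0  -31/10    -9/10 ]
[  0    0       0  -175/31 ]

REF = [-1 1 0 -1; 0 -10 -1 11; 0 0 -31/10 -9/10; 0 0 0 -175/31]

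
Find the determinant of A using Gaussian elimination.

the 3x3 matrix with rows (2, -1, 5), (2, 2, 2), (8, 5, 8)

Forward elimination:
R2 <- R2 - (1)*R1:  [  0   3  -3 ]
R3 <- R3 - (4)*R1:  [   0    9  -12 ]
R3 <- R3 - (3)*R2:  [  0   0  -3 ]
Upper-triangular form:
[ 2  -1   5 ]
[ 0   3  -3 ]
[ 0   0  -3 ]
det(A) = (-1)^0 * (2) * (3) * (-3) = -18  (0 row swaps -> sign +1)

det(A) = -18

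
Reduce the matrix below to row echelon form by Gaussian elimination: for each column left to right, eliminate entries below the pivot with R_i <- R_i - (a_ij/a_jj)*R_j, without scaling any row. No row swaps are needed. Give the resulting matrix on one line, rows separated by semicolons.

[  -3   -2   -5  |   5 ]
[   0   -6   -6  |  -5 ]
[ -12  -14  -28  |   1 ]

Forward elimination:
R3 <- R3 - (4)*R1:  [   0   -6   -8  -19 ]
R3 <- R3 - (1)*R2:  [   0    0   -2  -14 ]
Row echelon form:
[ -3  -2  -5  |    5 ]
[  0  -6  -6  |   -5 ]
[  0   0  -2  |  -14 ]

REF = [-3 -2 -5 5; 0 -6 -6 -5; 0 0 -2 -14]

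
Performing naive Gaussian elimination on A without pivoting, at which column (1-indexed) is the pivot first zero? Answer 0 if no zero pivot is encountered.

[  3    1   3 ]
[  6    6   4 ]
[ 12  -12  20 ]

Naive forward elimination:
R2 <- R2 - (2)*R1:  [  0   4  -2 ]
R3 <- R3 - (4)*R1:  [   0  -16    8 ]
R3 <- R3 - (-4)*R2:  [ 0  0  0 ]
Matrix at this point:
[ 3  1   3 ]
[ 0  4  -2 ]
[ 0  0   0 ]
Pivot entry (3,3) in the last row is zero and there are no rows below to swap with -> zero pivot in column 3 (A is singular).

first zero-pivot column = 3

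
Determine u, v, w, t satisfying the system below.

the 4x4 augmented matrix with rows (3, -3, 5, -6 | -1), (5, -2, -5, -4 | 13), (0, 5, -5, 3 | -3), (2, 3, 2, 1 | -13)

(-1, -2, -2, -1)

Forward elimination on [A|b]:
R2 <- R2 - (5/3)*R1:  [     0      3  -40/3      6   44/3 ]
R4 <- R4 - (2/3)*R1:  [     0      5   -4/3      5  -37/3 ]
R3 <- R3 - (5/3)*R2:  [      0       0   155/9      -7  -247/9 ]
R4 <- R4 - (5/3)*R2:  [      0       0   188/9      -5  -331/9 ]
R4 <- R4 - (188/155)*R3:  [        0         0         0   541/155  -541/155 ]
Row echelon form:
[ 3  -3      5       -6  |        -1 ]
[ 0   3  -40/3        6  |      44/3 ]
[ 0   0  155/9       -7  |    -247/9 ]
[ 0   0      0  541/155  |  -541/155 ]
Back-substitution:
t = (-541/155) / (541/155) = -1
w = (-247/9 - (-7)*(-1)) / (155/9) = -2
v = (44/3 - (-40/3)*(-2) - (6)*(-1)) / 3 = -2
u = (-1 - (-3)*(-2) - (5)*(-2) - (-6)*(-1)) / 3 = -1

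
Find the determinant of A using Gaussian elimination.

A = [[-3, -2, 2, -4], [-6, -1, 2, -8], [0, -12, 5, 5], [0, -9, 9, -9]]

det(A) = -108

Forward elimination:
R2 <- R2 - (2)*R1:  [  0   3  -2   0 ]
R3 <- R3 - (-4)*R2:  [  0   0  -3   5 ]
R4 <- R4 - (-3)*R2:  [  0   0   3  -9 ]
R4 <- R4 - (-1)*R3:  [  0   0   0  -4 ]
Upper-triangular form:
[ -3  -2   2  -4 ]
[  0   3  -2   0 ]
[  0   0  -3   5 ]
[  0   0   0  -4 ]
det(A) = (-1)^0 * (-3) * (3) * (-3) * (-4) = -108  (0 row swaps -> sign +1)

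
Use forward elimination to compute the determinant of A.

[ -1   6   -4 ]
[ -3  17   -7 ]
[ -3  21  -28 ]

det(A) = -1

Forward elimination:
R2 <- R2 - (3)*R1:  [  0  -1   5 ]
R3 <- R3 - (3)*R1:  [   0    3  -16 ]
R3 <- R3 - (-3)*R2:  [  0   0  -1 ]
Upper-triangular form:
[ -1   6  -4 ]
[  0  -1   5 ]
[  0   0  -1 ]
det(A) = (-1)^0 * (-1) * (-1) * (-1) = -1  (0 row swaps -> sign +1)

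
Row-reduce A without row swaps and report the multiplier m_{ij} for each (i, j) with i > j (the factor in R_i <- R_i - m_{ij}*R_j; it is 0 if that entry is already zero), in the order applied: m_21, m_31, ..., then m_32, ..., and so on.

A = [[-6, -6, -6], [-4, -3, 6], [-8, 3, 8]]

multipliers: 2/3, 4/3, 11

Forward elimination:
R2 <- R2 - (2/3)*R1:  [  0   1  10 ]
R3 <- R3 - (4/3)*R1:  [  0  11  16 ]
R3 <- R3 - (11)*R2:  [   0    0  -94 ]
Multipliers (in order of application): m_{21} = 2/3, m_{31} = 4/3, m_{32} = 11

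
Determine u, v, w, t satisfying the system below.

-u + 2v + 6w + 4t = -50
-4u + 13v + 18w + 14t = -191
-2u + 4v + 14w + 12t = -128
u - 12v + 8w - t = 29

(-4, -5, -4, -5)

Forward elimination on [A|b]:
R2 <- R2 - (4)*R1:  [  0   5  -6  -2   9 ]
R3 <- R3 - (2)*R1:  [   0    0    2    4  -28 ]
R4 <- R4 - (-1)*R1:  [   0  -10   14    3  -21 ]
R4 <- R4 - (-2)*R2:  [  0   0   2  -1  -3 ]
R4 <- R4 - (1)*R3:  [  0   0   0  -5  25 ]
Row echelon form:
[ -1  2   6   4  |  -50 ]
[  0  5  -6  -2  |    9 ]
[  0  0   2   4  |  -28 ]
[  0  0   0  -5  |   25 ]
Back-substitution:
t = (25) / -5 = -5
w = (-28 - (4)*(-5)) / 2 = -4
v = (9 - (-6)*(-4) - (-2)*(-5)) / 5 = -5
u = (-50 - (2)*(-5) - (6)*(-4) - (4)*(-5)) / -1 = -4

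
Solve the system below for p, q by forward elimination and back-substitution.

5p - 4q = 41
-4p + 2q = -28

Forward elimination on [A|b]:
R2 <- R2 - (-4/5)*R1:  [    0  -6/5  24/5 ]
Row echelon form:
[ 5    -4  |    41 ]
[ 0  -6/5  |  24/5 ]
Back-substitution:
q = (24/5) / (-6/5) = -4
p = (41 - (-4)*(-4)) / 5 = 5

(5, -4)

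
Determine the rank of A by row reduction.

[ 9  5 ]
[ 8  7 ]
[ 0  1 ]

rank(A) = 2

Row reduction:
R2 <- R2 - (8/9)*R1:  [    0  23/9 ]
R3 <- R3 - (9/23)*R2:  [ 0  0 ]
Row echelon form:
[ 9     5 ]
[ 0  23/9 ]
[ 0     0 ]
Nonzero rows / pivot columns: 2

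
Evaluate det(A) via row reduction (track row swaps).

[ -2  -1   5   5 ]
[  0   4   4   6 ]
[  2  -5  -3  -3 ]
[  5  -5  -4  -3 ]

det(A) = 80

Forward elimination:
R3 <- R3 - (-1)*R1:  [  0  -6   2   2 ]
R4 <- R4 - (-5/2)*R1:  [     0  -15/2   17/2   19/2 ]
R3 <- R3 - (-3/2)*R2:  [  0   0   8  11 ]
R4 <- R4 - (-15/8)*R2:  [    0     0    16  83/4 ]
R4 <- R4 - (2)*R3:  [    0     0     0  -5/4 ]
Upper-triangular form:
[ -2  -1  5     5 ]
[  0   4  4     6 ]
[  0   0  8    11 ]
[  0   0  0  -5/4 ]
det(A) = (-1)^0 * (-2) * (4) * (8) * (-5/4) = 80  (0 row swaps -> sign +1)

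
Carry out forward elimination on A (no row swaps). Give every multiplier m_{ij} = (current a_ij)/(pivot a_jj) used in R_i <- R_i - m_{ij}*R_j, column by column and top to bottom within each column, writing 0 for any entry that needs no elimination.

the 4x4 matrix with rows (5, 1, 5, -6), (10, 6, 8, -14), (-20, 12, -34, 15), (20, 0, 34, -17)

Forward elimination:
R2 <- R2 - (2)*R1:  [  0   4  -2  -2 ]
R3 <- R3 - (-4)*R1:  [   0   16  -14   -9 ]
R4 <- R4 - (4)*R1:  [  0  -4  14   7 ]
R3 <- R3 - (4)*R2:  [  0   0  -6  -1 ]
R4 <- R4 - (-1)*R2:  [  0   0  12   5 ]
R4 <- R4 - (-2)*R3:  [ 0  0  0  3 ]
Multipliers (in order of application): m_{21} = 2, m_{31} = -4, m_{41} = 4, m_{32} = 4, m_{42} = -1, m_{43} = -2

multipliers: 2, -4, 4, 4, -1, -2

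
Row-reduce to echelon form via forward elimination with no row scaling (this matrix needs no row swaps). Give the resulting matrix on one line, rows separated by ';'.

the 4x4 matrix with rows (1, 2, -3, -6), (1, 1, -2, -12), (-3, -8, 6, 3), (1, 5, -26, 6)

REF = [1 2 -3 -6; 0 -1 1 -6; 0 0 -5 -3; 0 0 0 6]

Forward elimination:
R2 <- R2 - (1)*R1:  [  0  -1   1  -6 ]
R3 <- R3 - (-3)*R1:  [   0   -2   -3  -15 ]
R4 <- R4 - (1)*R1:  [   0    3  -23   12 ]
R3 <- R3 - (2)*R2:  [  0   0  -5  -3 ]
R4 <- R4 - (-3)*R2:  [   0    0  -20   -6 ]
R4 <- R4 - (4)*R3:  [ 0  0  0  6 ]
Row echelon form:
[ 1   2  -3  -6 ]
[ 0  -1   1  -6 ]
[ 0   0  -5  -3 ]
[ 0   0   0   6 ]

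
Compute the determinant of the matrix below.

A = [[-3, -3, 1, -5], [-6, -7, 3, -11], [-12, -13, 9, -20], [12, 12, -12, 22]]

Forward elimination:
R2 <- R2 - (2)*R1:  [  0  -1   1  -1 ]
R3 <- R3 - (4)*R1:  [  0  -1   5   0 ]
R4 <- R4 - (-4)*R1:  [  0   0  -8   2 ]
R3 <- R3 - (1)*R2:  [ 0  0  4  1 ]
R4 <- R4 - (-2)*R3:  [ 0  0  0  4 ]
Upper-triangular form:
[ -3  -3  1  -5 ]
[  0  -1  1  -1 ]
[  0   0  4   1 ]
[  0   0  0   4 ]
det(A) = (-1)^0 * (-3) * (-1) * (4) * (4) = 48  (0 row swaps -> sign +1)

det(A) = 48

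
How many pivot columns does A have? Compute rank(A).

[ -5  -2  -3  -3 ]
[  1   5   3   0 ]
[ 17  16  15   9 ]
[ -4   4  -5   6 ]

rank(A) = 3

Row reduction:
R2 <- R2 - (-1/5)*R1:  [    0  23/5  12/5  -3/5 ]
R3 <- R3 - (-17/5)*R1:  [    0  46/5  24/5  -6/5 ]
R4 <- R4 - (4/5)*R1:  [     0   28/5  -13/5   42/5 ]
R3 <- R3 - (2)*R2:  [ 0  0  0  0 ]
R4 <- R4 - (28/23)*R2:  [       0        0  -127/23   210/23 ]
R3 <-> R4   (pivot in column 3 was zero)
[ -5    -2       -3      -3 ]
[  0  23/5     12/5    -3/5 ]
[  0     0  -127/23  210/23 ]
[  0     0        0       0 ]
Row echelon form:
[ -5    -2       -3      -3 ]
[  0  23/5     12/5    -3/5 ]
[  0     0  -127/23  210/23 ]
[  0     0        0       0 ]
Nonzero rows / pivot columns: 3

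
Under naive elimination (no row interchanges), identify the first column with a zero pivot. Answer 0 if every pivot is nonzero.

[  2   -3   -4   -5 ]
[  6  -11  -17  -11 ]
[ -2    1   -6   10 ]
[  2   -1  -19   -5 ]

Naive forward elimination:
R2 <- R2 - (3)*R1:  [  0  -2  -5   4 ]
R3 <- R3 - (-1)*R1:  [   0   -2  -10    5 ]
R4 <- R4 - (1)*R1:  [   0    2  -15    0 ]
R3 <- R3 - (1)*R2:  [  0   0  -5   1 ]
R4 <- R4 - (-1)*R2:  [   0    0  -20    4 ]
R4 <- R4 - (4)*R3:  [ 0  0  0  0 ]
Matrix at this point:
[ 2  -3  -4  -5 ]
[ 0  -2  -5   4 ]
[ 0   0  -5   1 ]
[ 0   0   0   0 ]
Pivot entry (4,4) in the last row is zero and there are no rows below to swap with -> zero pivot in column 4 (A is singular).

first zero-pivot column = 4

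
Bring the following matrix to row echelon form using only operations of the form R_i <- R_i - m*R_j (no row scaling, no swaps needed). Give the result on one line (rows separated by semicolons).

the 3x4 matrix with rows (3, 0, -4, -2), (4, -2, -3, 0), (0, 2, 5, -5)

Forward elimination:
R2 <- R2 - (4/3)*R1:  [   0   -2  7/3  8/3 ]
R3 <- R3 - (-1)*R2:  [    0     0  22/3  -7/3 ]
Row echelon form:
[ 3   0    -4    -2 ]
[ 0  -2   7/3   8/3 ]
[ 0   0  22/3  -7/3 ]

REF = [3 0 -4 -2; 0 -2 7/3 8/3; 0 0 22/3 -7/3]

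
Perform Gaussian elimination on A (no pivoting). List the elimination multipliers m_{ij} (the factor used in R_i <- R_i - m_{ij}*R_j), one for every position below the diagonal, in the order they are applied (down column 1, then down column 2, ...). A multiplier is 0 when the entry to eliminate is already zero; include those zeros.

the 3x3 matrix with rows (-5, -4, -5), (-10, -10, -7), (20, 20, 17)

Forward elimination:
R2 <- R2 - (2)*R1:  [  0  -2   3 ]
R3 <- R3 - (-4)*R1:  [  0   4  -3 ]
R3 <- R3 - (-2)*R2:  [ 0  0  3 ]
Multipliers (in order of application): m_{21} = 2, m_{31} = -4, m_{32} = -2

multipliers: 2, -4, -2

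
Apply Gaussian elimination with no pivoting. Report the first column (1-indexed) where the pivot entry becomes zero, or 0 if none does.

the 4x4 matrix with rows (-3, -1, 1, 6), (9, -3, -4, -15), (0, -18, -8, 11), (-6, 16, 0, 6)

first zero-pivot column = 0

Naive forward elimination:
R2 <- R2 - (-3)*R1:  [  0  -6  -1   3 ]
R4 <- R4 - (2)*R1:  [  0  18  -2  -6 ]
R3 <- R3 - (3)*R2:  [  0   0  -5   2 ]
R4 <- R4 - (-3)*R2:  [  0   0  -5   3 ]
R4 <- R4 - (1)*R3:  [ 0  0  0  1 ]
All pivots nonzero; naive elimination completes without hitting a zero pivot.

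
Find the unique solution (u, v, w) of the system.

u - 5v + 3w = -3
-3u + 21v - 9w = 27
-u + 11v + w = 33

Forward elimination on [A|b]:
R2 <- R2 - (-3)*R1:  [  0   6   0  18 ]
R3 <- R3 - (-1)*R1:  [  0   6   4  30 ]
R3 <- R3 - (1)*R2:  [  0   0   4  12 ]
Row echelon form:
[ 1  -5  3  |  -3 ]
[ 0   6  0  |  18 ]
[ 0   0  4  |  12 ]
Back-substitution:
w = (12) / 4 = 3
v = (18) / 6 = 3
u = (-3 - (-5)*(3) - (3)*(3)) / 1 = 3

(3, 3, 3)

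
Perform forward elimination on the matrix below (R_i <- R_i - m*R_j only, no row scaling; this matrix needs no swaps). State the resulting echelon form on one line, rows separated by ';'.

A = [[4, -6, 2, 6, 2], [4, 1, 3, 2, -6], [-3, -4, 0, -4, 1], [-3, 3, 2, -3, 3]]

Forward elimination:
R2 <- R2 - (1)*R1:  [  0   7   1  -4  -8 ]
R3 <- R3 - (-3/4)*R1:  [     0  -17/2    3/2    1/2    5/2 ]
R4 <- R4 - (-3/4)*R1:  [    0  -3/2   7/2   3/2   9/2 ]
R3 <- R3 - (-17/14)*R2:  [       0        0     19/7   -61/14  -101/14 ]
R4 <- R4 - (-3/14)*R2:  [     0      0   26/7   9/14  39/14 ]
R4 <- R4 - (26/19)*R3:  [      0       0       0  251/38  481/38 ]
Row echelon form:
[ 4  -6     2       6        2 ]
[ 0   7     1      -4       -8 ]
[ 0   0  19/7  -61/14  -101/14 ]
[ 0   0     0  251/38   481/38 ]

REF = [4 -6 2 6 2; 0 7 1 -4 -8; 0 0 19/7 -61/14 -101/14; 0 0 0 251/38 481/38]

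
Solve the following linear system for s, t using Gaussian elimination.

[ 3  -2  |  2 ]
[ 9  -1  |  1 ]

(0, -1)

Forward elimination on [A|b]:
R2 <- R2 - (3)*R1:  [  0   5  -5 ]
Row echelon form:
[ 3  -2  |   2 ]
[ 0   5  |  -5 ]
Back-substitution:
t = (-5) / 5 = -1
s = (2 - (-2)*(-1)) / 3 = 0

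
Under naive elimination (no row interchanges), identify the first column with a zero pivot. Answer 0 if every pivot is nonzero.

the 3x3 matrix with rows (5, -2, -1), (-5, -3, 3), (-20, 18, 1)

first zero-pivot column = 0

Naive forward elimination:
R2 <- R2 - (-1)*R1:  [  0  -5   2 ]
R3 <- R3 - (-4)*R1:  [  0  10  -3 ]
R3 <- R3 - (-2)*R2:  [ 0  0  1 ]
All pivots nonzero; naive elimination completes without hitting a zero pivot.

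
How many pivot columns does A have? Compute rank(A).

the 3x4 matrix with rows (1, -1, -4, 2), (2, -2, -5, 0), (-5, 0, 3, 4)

Row reduction:
R2 <- R2 - (2)*R1:  [  0   0   3  -4 ]
R3 <- R3 - (-5)*R1:  [   0   -5  -17   14 ]
R2 <-> R3   (pivot in column 2 was zero)
[ 1  -1   -4   2 ]
[ 0  -5  -17  14 ]
[ 0   0    3  -4 ]
Row echelon form:
[ 1  -1   -4   2 ]
[ 0  -5  -17  14 ]
[ 0   0    3  -4 ]
Nonzero rows / pivot columns: 3

rank(A) = 3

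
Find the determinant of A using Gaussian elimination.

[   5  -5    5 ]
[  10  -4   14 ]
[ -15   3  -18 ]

det(A) = 150

Forward elimination:
R2 <- R2 - (2)*R1:  [ 0  6  4 ]
R3 <- R3 - (-3)*R1:  [   0  -12   -3 ]
R3 <- R3 - (-2)*R2:  [ 0  0  5 ]
Upper-triangular form:
[ 5  -5  5 ]
[ 0   6  4 ]
[ 0   0  5 ]
det(A) = (-1)^0 * (5) * (6) * (5) = 150  (0 row swaps -> sign +1)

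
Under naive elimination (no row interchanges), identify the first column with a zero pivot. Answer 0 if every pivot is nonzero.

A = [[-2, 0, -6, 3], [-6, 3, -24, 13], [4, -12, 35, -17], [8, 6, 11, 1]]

Naive forward elimination:
R2 <- R2 - (3)*R1:  [  0   3  -6   4 ]
R3 <- R3 - (-2)*R1:  [   0  -12   23  -11 ]
R4 <- R4 - (-4)*R1:  [   0    6  -13   13 ]
R3 <- R3 - (-4)*R2:  [  0   0  -1   5 ]
R4 <- R4 - (2)*R2:  [  0   0  -1   5 ]
R4 <- R4 - (1)*R3:  [ 0  0  0  0 ]
Matrix at this point:
[ -2  0  -6  3 ]
[  0  3  -6  4 ]
[  0  0  -1  5 ]
[  0  0   0  0 ]
Pivot entry (4,4) in the last row is zero and there are no rows below to swap with -> zero pivot in column 4 (A is singular).

first zero-pivot column = 4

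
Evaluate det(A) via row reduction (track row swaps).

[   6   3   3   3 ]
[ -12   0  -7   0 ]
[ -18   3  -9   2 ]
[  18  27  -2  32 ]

Forward elimination:
R2 <- R2 - (-2)*R1:  [  0   6  -1   6 ]
R3 <- R3 - (-3)*R1:  [  0  12   0  11 ]
R4 <- R4 - (3)*R1:  [   0   18  -11   23 ]
R3 <- R3 - (2)*R2:  [  0   0   2  -1 ]
R4 <- R4 - (3)*R2:  [  0   0  -8   5 ]
R4 <- R4 - (-4)*R3:  [ 0  0  0  1 ]
Upper-triangular form:
[ 6  3   3   3 ]
[ 0  6  -1   6 ]
[ 0  0   2  -1 ]
[ 0  0   0   1 ]
det(A) = (-1)^0 * (6) * (6) * (2) * (1) = 72  (0 row swaps -> sign +1)

det(A) = 72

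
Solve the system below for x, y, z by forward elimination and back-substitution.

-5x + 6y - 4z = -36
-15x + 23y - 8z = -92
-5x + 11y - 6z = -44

(4, 0, 4)

Forward elimination on [A|b]:
R2 <- R2 - (3)*R1:  [  0   5   4  16 ]
R3 <- R3 - (1)*R1:  [  0   5  -2  -8 ]
R3 <- R3 - (1)*R2:  [   0    0   -6  -24 ]
Row echelon form:
[ -5  6  -4  |  -36 ]
[  0  5   4  |   16 ]
[  0  0  -6  |  -24 ]
Back-substitution:
z = (-24) / -6 = 4
y = (16 - (4)*(4)) / 5 = 0
x = (-36 - (6)*(0) - (-4)*(4)) / -5 = 4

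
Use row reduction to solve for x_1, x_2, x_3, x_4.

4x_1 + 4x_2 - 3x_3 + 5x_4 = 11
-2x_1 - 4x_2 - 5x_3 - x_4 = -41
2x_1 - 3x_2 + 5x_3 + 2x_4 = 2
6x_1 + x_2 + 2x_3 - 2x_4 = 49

Forward elimination on [A|b]:
R2 <- R2 - (-1/2)*R1:  [     0     -2  -13/2    3/2  -71/2 ]
R3 <- R3 - (1/2)*R1:  [    0    -5  13/2  -1/2  -7/2 ]
R4 <- R4 - (3/2)*R1:  [     0     -5   13/2  -19/2   65/2 ]
R3 <- R3 - (5/2)*R2:  [     0      0   91/4  -17/4  341/4 ]
R4 <- R4 - (5/2)*R2:  [     0      0   91/4  -53/4  485/4 ]
R4 <- R4 - (1)*R3:  [  0   0   0  -9  36 ]
Row echelon form:
[ 4   4     -3      5  |     11 ]
[ 0  -2  -13/2    3/2  |  -71/2 ]
[ 0   0   91/4  -17/4  |  341/4 ]
[ 0   0      0     -9  |     36 ]
Back-substitution:
x_4 = (36) / -9 = -4
x_3 = (341/4 - (-17/4)*(-4)) / (91/4) = 3
x_2 = (-71/2 - (-13/2)*(3) - (3/2)*(-4)) / -2 = 5
x_1 = (11 - (4)*(5) - (-3)*(3) - (5)*(-4)) / 4 = 5

(5, 5, 3, -4)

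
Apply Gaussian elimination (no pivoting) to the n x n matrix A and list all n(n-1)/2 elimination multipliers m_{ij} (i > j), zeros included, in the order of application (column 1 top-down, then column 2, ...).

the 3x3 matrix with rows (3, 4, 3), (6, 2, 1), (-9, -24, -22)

multipliers: 2, -3, 2

Forward elimination:
R2 <- R2 - (2)*R1:  [  0  -6  -5 ]
R3 <- R3 - (-3)*R1:  [   0  -12  -13 ]
R3 <- R3 - (2)*R2:  [  0   0  -3 ]
Multipliers (in order of application): m_{21} = 2, m_{31} = -3, m_{32} = 2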